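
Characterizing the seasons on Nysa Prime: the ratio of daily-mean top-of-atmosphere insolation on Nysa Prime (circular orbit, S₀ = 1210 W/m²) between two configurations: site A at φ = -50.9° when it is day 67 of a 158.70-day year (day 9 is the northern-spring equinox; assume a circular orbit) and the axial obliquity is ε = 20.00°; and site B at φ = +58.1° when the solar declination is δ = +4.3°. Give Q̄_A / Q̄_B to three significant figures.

— Configuration A (φ=-50.9°):
Solar longitude: λ_s = 360° × (67 − 9)/158.70 = 131.569°.
sin δ = sin 20.00° × sin 131.569° = 0.25588, so δ = +14.826°.
cos H₀ = −tan(-50.9°) tan(+14.826°) = 0.3257, H₀ = 1.2390 rad.
Bracket: H₀ sin φ sin δ + cos φ cos δ sin H₀ = 1.2390×-0.77605×0.25588 + 0.63068×0.96671×0.94547 = -0.246035 + 0.576439 = 0.330404.
Q̄ = (S₀/π) × [bracket] = (1210/π) × 0.330404 = 127.26 W/m².
— Configuration B (φ=+58.1°):
cos H₀ = −tan(+58.1°) tan(+4.300°) = -0.1208, H₀ = 1.6919 rad.
Bracket: H₀ sin φ sin δ + cos φ cos δ sin H₀ = 1.6919×0.84897×0.07498 + 0.52844×0.99719×0.99268 = 0.107699 + 0.523098 = 0.630797.
Q̄ = (S₀/π) × [bracket] = (1210/π) × 0.630797 = 242.95 W/m².
Ratio Q̄_A / Q̄_B = 127.26 / 242.95 = 0.5238.

Q̄_A / Q̄_B ≈ 0.524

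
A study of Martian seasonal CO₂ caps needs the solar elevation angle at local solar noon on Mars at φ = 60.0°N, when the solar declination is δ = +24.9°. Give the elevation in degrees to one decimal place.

At local noon the hour angle is zero, so the zenith angle equals |φ − δ| = |+60.0° − (+24.900°)| = 35.100°.
Elevation = 90° − 35.100° = 54.9°.

54.9°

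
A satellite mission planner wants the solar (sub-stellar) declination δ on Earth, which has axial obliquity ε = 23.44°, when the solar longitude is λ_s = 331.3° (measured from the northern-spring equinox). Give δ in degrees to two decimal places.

sin δ = sin ε · sin λ_s = sin 23.44° × sin 331.3° = -0.191027.
δ = arcsin(-0.191027) = -11.01°.

δ = -11.01°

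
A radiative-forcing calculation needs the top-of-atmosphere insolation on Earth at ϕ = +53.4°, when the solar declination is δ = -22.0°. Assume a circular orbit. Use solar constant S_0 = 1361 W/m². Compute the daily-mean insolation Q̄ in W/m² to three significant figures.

cos h₀ = −tan(+53.4°) tan(-22.000°) = 0.5440, h₀ = 0.9956 rad.
Bracket: h₀ sin ϕ sin δ + cos ϕ cos δ sin h₀ = 0.9956×0.80282×-0.37461 + 0.59622×0.92718×0.83907 = -0.299421 + 0.463841 = 0.164420.
Q̄ = (S_0/π) × [bracket] = (1361/π) × 0.164420 = 71.23 W/m².

Q̄ ≈ 71.2 W/m²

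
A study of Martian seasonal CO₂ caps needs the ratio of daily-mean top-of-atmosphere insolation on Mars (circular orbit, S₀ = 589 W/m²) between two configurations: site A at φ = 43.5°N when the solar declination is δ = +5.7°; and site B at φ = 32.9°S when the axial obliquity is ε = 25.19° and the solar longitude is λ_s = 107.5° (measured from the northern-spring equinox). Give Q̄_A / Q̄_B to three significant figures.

Q̄_A / Q̄_B ≈ 1.84

— Configuration A (φ=+43.5°):
cos H₀ = −tan(+43.5°) tan(+5.700°) = -0.0947, H₀ = 1.6657 rad.
Bracket: H₀ sin φ sin δ + cos φ cos δ sin H₀ = 1.6657×0.68835×0.09932 + 0.72537×0.99506×0.99550 = 0.113879 + 0.718539 = 0.832418.
Q̄ = (S₀/π) × [bracket] = (589/π) × 0.832418 = 156.07 W/m².
— Configuration B (φ=-32.9°):
Solar declination: sin δ = sin ε · sin λ_s = sin 25.19° × sin 107.5° = 0.40592, so δ = +23.949°.
cos H₀ = −tan(-32.9°) tan(+23.949°) = 0.2873, H₀ = 1.2793 rad.
Bracket: H₀ sin φ sin δ + cos φ cos δ sin H₀ = 1.2793×-0.54317×0.40592 + 0.83962×0.91391×0.95783 = -0.282065 + 0.734979 = 0.452914.
Q̄ = (S₀/π) × [bracket] = (589/π) × 0.452914 = 84.914 W/m².
Ratio Q̄_A / Q̄_B = 156.07 / 84.914 = 1.838.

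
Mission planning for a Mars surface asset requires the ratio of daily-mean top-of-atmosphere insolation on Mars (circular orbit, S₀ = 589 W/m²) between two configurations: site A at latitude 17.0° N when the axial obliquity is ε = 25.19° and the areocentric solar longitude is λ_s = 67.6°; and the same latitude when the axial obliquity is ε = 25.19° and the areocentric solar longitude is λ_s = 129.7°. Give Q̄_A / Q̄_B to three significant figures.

— Configuration A (φ=+17.0°):
sin δ = sin 25.19° × sin 67.6° = 0.39351, so δ = +23.173°.
cos H₀ = −tan(+17.0°) tan(+23.173°) = -0.1309, H₀ = 1.7020 rad.
Bracket: H₀ sin φ sin δ + cos φ cos δ sin H₀ = 1.7020×0.29237×0.39351 + 0.95630×0.91932×0.99140 = 0.195816 + 0.871585 = 1.067401.
Q̄ = (S₀/π) × [bracket] = (589/π) × 1.067401 = 200.12 W/m².
— Configuration B (φ=+17.0°):
sin δ = sin 25.19° × sin 129.7° = 0.32747, so δ = +19.115°.
cos H₀ = −tan(+17.0°) tan(+19.115°) = -0.1060, H₀ = 1.6770 rad.
Bracket: H₀ sin φ sin δ + cos φ cos δ sin H₀ = 1.6770×0.29237×0.32747 + 0.95630×0.94486×0.99437 = 0.160560 + 0.898483 = 1.059043.
Q̄ = (S₀/π) × [bracket] = (589/π) × 1.059043 = 198.55 W/m².
Ratio Q̄_A / Q̄_B = 200.12 / 198.55 = 1.008.

Q̄_A / Q̄_B ≈ 1.01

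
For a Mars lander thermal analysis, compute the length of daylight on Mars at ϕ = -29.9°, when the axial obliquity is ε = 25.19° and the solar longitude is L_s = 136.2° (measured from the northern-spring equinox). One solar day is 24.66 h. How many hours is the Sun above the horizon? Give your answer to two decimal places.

Solar declination: sin δ = sin ε · sin L_s = sin 25.19° × sin 136.2° = 0.29459, so δ = +17.133°.
cos h₀ = −tan ϕ · tan δ = −tan(-29.9°) × tan(+17.133°) = 0.1773, so h₀ = 1.3926 rad = 79.79°.
Daylight = 2h₀/(2π) × 24.66 h = (1.3926/π) × 24.66 = 10.93 h.

10.93 h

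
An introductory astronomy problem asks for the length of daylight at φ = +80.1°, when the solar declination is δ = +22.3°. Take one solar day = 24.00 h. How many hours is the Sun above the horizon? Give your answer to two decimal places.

Sunrise equation: cos H₀ = −tan φ · tan δ = -2.3499 ≤ −1, so the Sun never sets (polar day) and H₀ = π.
Daylight = 2H₀/(2π) × 24.00 h = (3.1416/π) × 24.00 = 24.00 h.

24.00 h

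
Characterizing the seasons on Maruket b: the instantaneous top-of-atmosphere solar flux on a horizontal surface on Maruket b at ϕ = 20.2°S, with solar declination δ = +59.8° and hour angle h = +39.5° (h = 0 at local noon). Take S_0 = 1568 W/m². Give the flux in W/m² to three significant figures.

103 W/m²

cos θ_z = sin ϕ sin δ + cos ϕ cos δ cos h = -0.298433 + 0.364269 = 0.065836.
Flux = S_0 · cos θ_z = 1568 × 0.065836 = 103.2 W/m².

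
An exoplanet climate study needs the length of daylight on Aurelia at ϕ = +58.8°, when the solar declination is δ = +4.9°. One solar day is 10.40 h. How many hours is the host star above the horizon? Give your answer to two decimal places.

5.67 h

cos h₀ = −tan ϕ · tan δ = −tan(+58.8°) × tan(+4.900°) = -0.1416, so h₀ = 1.7128 rad = 98.14°.
Daylight = 2h₀/(2π) × 10.40 h = (1.7128/π) × 10.40 = 5.67 h.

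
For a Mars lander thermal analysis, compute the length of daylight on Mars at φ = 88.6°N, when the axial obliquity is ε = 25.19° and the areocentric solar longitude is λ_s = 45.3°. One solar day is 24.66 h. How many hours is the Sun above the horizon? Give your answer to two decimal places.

24.66 h

sin δ = sin 25.19° × sin 45.3° = 0.30253, so δ = +17.610°.
Sunrise equation: cos H₀ = −tan φ · tan δ = -12.9874 ≤ −1, so the Sun never sets (polar day) and H₀ = π.
Daylight = 2H₀/(2π) × 24.66 h = (3.1416/π) × 24.66 = 24.66 h.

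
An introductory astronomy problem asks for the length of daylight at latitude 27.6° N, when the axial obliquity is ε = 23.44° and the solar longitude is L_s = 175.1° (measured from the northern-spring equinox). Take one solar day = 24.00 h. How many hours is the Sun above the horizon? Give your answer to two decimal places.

Solar declination: sin δ = sin ε · sin L_s = sin 23.44° × sin 175.1° = 0.03398, so δ = +1.947°.
cos h₀ = −tan ϕ · tan δ = −tan(+27.6°) × tan(+1.947°) = -0.0178, so h₀ = 1.5886 rad = 91.02°.
Daylight = 2h₀/(2π) × 24.00 h = (1.5886/π) × 24.00 = 12.14 h.

12.14 h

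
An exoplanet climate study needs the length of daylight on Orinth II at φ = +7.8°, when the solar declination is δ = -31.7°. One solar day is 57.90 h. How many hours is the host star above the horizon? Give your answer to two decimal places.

cos H₀ = −tan φ · tan δ = −tan(+7.8°) × tan(-31.700°) = 0.0846, so H₀ = 1.4861 rad = 85.15°.
Daylight = 2H₀/(2π) × 57.90 h = (1.4861/π) × 57.90 = 27.39 h.

27.39 h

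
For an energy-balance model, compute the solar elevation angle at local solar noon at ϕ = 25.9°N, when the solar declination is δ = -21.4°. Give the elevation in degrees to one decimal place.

At local noon the hour angle is zero, so the zenith angle equals |ϕ − δ| = |+25.9° − (-21.400°)| = 47.300°.
Elevation = 90° − 47.300° = 42.7°.

42.7°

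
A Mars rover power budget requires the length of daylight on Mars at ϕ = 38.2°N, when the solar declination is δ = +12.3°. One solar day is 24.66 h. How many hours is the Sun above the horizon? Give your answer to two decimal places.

cos h₀ = −tan ϕ · tan δ = −tan(+38.2°) × tan(+12.300°) = -0.1716, so h₀ = 1.7432 rad = 99.88°.
Daylight = 2h₀/(2π) × 24.66 h = (1.7432/π) × 24.66 = 13.68 h.

13.68 h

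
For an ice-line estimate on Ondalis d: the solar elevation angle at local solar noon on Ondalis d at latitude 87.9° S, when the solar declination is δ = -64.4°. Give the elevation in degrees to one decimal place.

66.5°

At local noon the hour angle is zero, so the zenith angle equals |φ − δ| = |-87.9° − (-64.400°)| = 23.500°.
Elevation = 90° − 23.500° = 66.5°.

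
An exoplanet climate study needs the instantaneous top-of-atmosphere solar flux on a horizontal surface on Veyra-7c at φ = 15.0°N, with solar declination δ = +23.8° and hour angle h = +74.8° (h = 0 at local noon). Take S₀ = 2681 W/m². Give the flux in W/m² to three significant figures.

cos θ_z = sin φ sin δ + cos φ cos δ cos h = 0.104445 + 0.231718 = 0.336163.
Flux = S₀ · cos θ_z = 2681 × 0.336163 = 901.3 W/m².

901 W/m²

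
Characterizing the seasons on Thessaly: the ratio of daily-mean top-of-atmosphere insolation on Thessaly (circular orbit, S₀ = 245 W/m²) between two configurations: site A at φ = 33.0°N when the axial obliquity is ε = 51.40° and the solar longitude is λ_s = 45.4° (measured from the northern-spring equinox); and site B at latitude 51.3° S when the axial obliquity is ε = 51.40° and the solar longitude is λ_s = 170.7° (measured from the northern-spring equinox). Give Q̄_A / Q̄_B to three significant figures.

— Configuration A (φ=+33.0°):
Solar declination: sin δ = sin ε · sin λ_s = sin 51.40° × sin 45.4° = 0.55646, so δ = +33.812°.
cos H₀ = −tan(+33.0°) tan(+33.812°) = -0.4349, H₀ = 2.0208 rad.
Bracket: H₀ sin φ sin δ + cos φ cos δ sin H₀ = 2.0208×0.54464×0.55646 + 0.83867×0.83087×0.90046 = 0.612445 + 0.627464 = 1.239909.
Q̄ = (S₀/π) × [bracket] = (245/π) × 1.239909 = 96.695 W/m².
— Configuration B (φ=-51.3°):
Solar declination: sin δ = sin ε · sin λ_s = sin 51.40° × sin 170.7° = 0.12630, so δ = +7.256°.
cos H₀ = −tan(-51.3°) tan(+7.256°) = 0.1589, H₀ = 1.4112 rad.
Bracket: H₀ sin φ sin δ + cos φ cos δ sin H₀ = 1.4112×-0.78043×0.12630 + 0.62524×0.99199×0.98729 = -0.139100 + 0.612349 = 0.473249.
Q̄ = (S₀/π) × [bracket] = (245/π) × 0.473249 = 36.907 W/m².
Ratio Q̄_A / Q̄_B = 96.695 / 36.907 = 2.620.

Q̄_A / Q̄_B ≈ 2.62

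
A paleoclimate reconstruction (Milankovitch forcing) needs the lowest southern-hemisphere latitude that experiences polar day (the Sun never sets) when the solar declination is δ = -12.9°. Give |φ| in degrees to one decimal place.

Polar day requires cos H₀ = −tan φ tan δ ≤ −1, i.e. tan φ tan δ ≥ 1.
The boundary is |tan φ| · |tan δ| = 1, so |φ| = 90° − |δ| = 90° − 12.9° = 77.1° in the southern hemisphere.

|φ| = 77.1°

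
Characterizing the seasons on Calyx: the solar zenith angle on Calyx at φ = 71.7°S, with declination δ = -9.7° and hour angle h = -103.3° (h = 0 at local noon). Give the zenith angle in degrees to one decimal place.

θ_z = 84.9°

cos θ_z = sin φ sin δ + cos φ cos δ cos h = 0.159968 + -0.071201 = 0.088767.
θ_z = arccos(0.088767) = 84.9°.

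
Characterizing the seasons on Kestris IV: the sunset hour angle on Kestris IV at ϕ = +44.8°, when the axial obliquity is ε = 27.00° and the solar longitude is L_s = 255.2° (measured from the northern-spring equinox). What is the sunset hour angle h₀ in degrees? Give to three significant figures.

Solar declination: sin δ = sin ε · sin L_s = sin 27.00° × sin 255.2° = -0.43893, so δ = -26.036°.
cos h₀ = −tan ϕ · tan δ = −tan(+44.8°) × tan(-26.036°) = 0.4851, so h₀ = 1.0643 rad = 60.98°.

h₀ = 61.0°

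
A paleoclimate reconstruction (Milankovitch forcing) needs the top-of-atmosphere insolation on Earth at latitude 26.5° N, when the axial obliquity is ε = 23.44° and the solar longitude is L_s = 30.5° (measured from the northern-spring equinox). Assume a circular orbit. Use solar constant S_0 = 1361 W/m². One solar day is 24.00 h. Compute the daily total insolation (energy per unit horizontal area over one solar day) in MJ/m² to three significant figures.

38.3 MJ/m²

Solar declination: sin δ = sin ε · sin L_s = sin 23.44° × sin 30.5° = 0.20189, so δ = +11.648°.
cos h₀ = −tan(+26.5°) tan(+11.648°) = -0.1028, h₀ = 1.6738 rad.
Bracket: h₀ sin ϕ sin δ + cos ϕ cos δ sin h₀ = 1.6738×0.44620×0.20189 + 0.89493×0.97941×0.99470 = 0.150781 + 0.871858 = 1.022639.
Q̄ = (S_0/π) × [bracket] = (1361/π) × 1.022639 = 443.03 W/m².
Daily total = Q̄ × 24.00 h × 3600 s/h = 443.03 × 24.00 × 3600 / 10⁶ = 38.28 MJ/m².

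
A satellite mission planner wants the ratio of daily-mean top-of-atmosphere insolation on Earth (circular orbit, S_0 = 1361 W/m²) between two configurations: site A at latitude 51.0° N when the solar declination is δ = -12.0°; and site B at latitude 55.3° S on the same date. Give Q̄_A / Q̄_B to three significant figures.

— Configuration A (ϕ=+51.0°):
cos h₀ = −tan(+51.0°) tan(-12.000°) = 0.2625, h₀ = 1.3052 rad.
Bracket: h₀ sin ϕ sin δ + cos ϕ cos δ sin h₀ = 1.3052×0.77715×-0.20791 + 0.62932×0.97815×0.96494 = -0.210891 + 0.593987 = 0.383096.
Q̄ = (S_0/π) × [bracket] = (1361/π) × 0.383096 = 165.96 W/m².
— Configuration B (ϕ=-55.3°):
cos h₀ = −tan(-55.3°) tan(-12.000°) = -0.3070, h₀ = 1.8828 rad.
Bracket: h₀ sin ϕ sin δ + cos ϕ cos δ sin h₀ = 1.8828×-0.82214×-0.20791 + 0.56928×0.97815×0.95172 = 0.321829 + 0.529957 = 0.851786.
Q̄ = (S_0/π) × [bracket] = (1361/π) × 0.851786 = 369.01 W/m².
Ratio Q̄_A / Q̄_B = 165.96 / 369.01 = 0.4497.

Q̄_A / Q̄_B ≈ 0.450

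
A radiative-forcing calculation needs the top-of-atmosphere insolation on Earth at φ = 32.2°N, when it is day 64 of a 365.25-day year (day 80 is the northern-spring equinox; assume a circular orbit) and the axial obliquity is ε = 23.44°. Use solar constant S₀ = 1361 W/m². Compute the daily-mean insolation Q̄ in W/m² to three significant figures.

Q̄ ≈ 326 W/m²

Solar longitude: λ_s = 360° × (64 − 80)/365.25 = -15.770°, i.e. -15.770° + 360° = 344.230°.
sin δ = sin 23.44° × sin 344.230° = -0.10811, so δ = -6.206°.
cos H₀ = −tan(+32.2°) tan(-6.206°) = 0.0685, H₀ = 1.5023 rad.
Bracket: H₀ sin φ sin δ + cos φ cos δ sin H₀ = 1.5023×0.53288×-0.10811 + 0.84619×0.99414×0.99765 = -0.086547 + 0.839254 = 0.752707.
Q̄ = (S₀/π) × [bracket] = (1361/π) × 0.752707 = 326.1 W/m².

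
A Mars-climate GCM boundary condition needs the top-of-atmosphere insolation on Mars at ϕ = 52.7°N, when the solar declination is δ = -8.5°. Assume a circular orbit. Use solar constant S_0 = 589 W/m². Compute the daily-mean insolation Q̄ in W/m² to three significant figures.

Q̄ ≈ 79.9 W/m²

cos h₀ = −tan(+52.7°) tan(-8.500°) = 0.1962, h₀ = 1.3733 rad.
Bracket: h₀ sin ϕ sin δ + cos ϕ cos δ sin h₀ = 1.3733×0.79547×-0.14781 + 0.60599×0.98902×0.98057 = -0.161470 + 0.587691 = 0.426221.
Q̄ = (S_0/π) × [bracket] = (589/π) × 0.426221 = 79.91 W/m².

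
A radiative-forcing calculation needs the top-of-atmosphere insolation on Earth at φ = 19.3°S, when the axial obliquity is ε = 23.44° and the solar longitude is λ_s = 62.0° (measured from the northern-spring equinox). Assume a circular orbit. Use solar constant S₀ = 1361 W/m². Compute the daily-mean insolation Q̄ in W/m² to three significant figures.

Solar declination: sin δ = sin ε · sin λ_s = sin 23.44° × sin 62.0° = 0.35123, so δ = +20.562°.
cos H₀ = −tan(-19.3°) tan(+20.562°) = 0.1314, H₀ = 1.4390 rad.
Bracket: H₀ sin φ sin δ + cos φ cos δ sin H₀ = 1.4390×-0.33051×0.35123 + 0.94380×0.93629×0.99133 = -0.167046 + 0.876009 = 0.708963.
Q̄ = (S₀/π) × [bracket] = (1361/π) × 0.708963 = 307.1 W/m².

Q̄ ≈ 307 W/m²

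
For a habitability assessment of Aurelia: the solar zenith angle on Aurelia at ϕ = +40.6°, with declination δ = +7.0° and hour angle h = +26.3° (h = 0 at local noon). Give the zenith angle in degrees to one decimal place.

θ_z = 41.0°

cos θ_z = sin ϕ sin δ + cos ϕ cos δ cos h = 0.079309 + 0.675603 = 0.754912.
θ_z = arccos(0.754912) = 41.0°.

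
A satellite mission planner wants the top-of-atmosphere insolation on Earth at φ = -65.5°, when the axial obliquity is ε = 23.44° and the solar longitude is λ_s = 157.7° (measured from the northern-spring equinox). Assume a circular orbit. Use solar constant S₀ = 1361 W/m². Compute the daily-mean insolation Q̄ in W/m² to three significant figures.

Q̄ ≈ 94.2 W/m²

Solar declination: sin δ = sin ε · sin λ_s = sin 23.44° × sin 157.7° = 0.15094, so δ = +8.682°.
cos H₀ = −tan(-65.5°) tan(+8.682°) = 0.3351, H₀ = 1.2291 rad.
Bracket: H₀ sin φ sin δ + cos φ cos δ sin H₀ = 1.2291×-0.90996×0.15094 + 0.41469×0.98854×0.94220 = -0.168816 + 0.386243 = 0.217427.
Q̄ = (S₀/π) × [bracket] = (1361/π) × 0.217427 = 94.19 W/m².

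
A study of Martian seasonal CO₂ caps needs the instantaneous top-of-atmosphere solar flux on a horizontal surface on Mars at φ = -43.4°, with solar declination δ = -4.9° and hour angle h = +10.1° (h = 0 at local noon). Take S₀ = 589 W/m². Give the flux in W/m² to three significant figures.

454 W/m²

cos θ_z = sin φ sin δ + cos φ cos δ cos h = 0.058689 + 0.712701 = 0.771390.
Flux = S₀ · cos θ_z = 589 × 0.771390 = 454.3 W/m².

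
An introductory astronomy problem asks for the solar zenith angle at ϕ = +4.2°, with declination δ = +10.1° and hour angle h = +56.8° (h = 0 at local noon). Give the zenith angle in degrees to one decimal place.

θ_z = 56.6°

cos θ_z = sin ϕ sin δ + cos ϕ cos δ cos h = 0.012844 + 0.537630 = 0.550474.
θ_z = arccos(0.550474) = 56.6°.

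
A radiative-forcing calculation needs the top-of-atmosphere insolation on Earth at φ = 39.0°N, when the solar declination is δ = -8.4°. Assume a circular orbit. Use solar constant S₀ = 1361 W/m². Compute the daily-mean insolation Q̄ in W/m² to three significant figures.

Q̄ ≈ 273 W/m²

cos H₀ = −tan(+39.0°) tan(-8.400°) = 0.1196, H₀ = 1.4509 rad.
Bracket: H₀ sin φ sin δ + cos φ cos δ sin H₀ = 1.4509×0.62932×-0.14608 + 0.77715×0.98927×0.99282 = -0.133383 + 0.763291 = 0.629908.
Q̄ = (S₀/π) × [bracket] = (1361/π) × 0.629908 = 272.9 W/m².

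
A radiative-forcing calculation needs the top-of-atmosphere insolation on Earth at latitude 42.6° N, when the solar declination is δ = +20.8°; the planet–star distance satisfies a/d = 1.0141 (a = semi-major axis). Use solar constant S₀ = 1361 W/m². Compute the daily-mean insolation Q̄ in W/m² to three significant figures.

cos H₀ = −tan(+42.6°) tan(+20.800°) = -0.3493, H₀ = 1.9276 rad.
Bracket: H₀ sin φ sin δ + cos φ cos δ sin H₀ = 1.9276×0.67688×0.35511 + 0.73610×0.93483×0.93701 = 0.463331 + 0.644783 = 1.108114.
Inverse-square distance factor (a/d)² = 1.0141² = 1.028399.
Q̄ = (S₀/π) × 1.028399 × [bracket] = (1361/π) × 1.028399 × 1.108114 = 493.7 W/m².

Q̄ ≈ 494 W/m²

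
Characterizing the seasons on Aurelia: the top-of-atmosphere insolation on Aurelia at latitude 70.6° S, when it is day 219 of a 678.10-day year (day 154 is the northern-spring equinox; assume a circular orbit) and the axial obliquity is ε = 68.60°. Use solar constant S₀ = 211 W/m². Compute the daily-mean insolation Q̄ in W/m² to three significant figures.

Solar longitude: λ_s = 360° × (219 − 154)/678.10 = 34.508°.
sin δ = sin 68.60° × sin 34.508° = 0.52747, so δ = +31.834°.
cos H₀ = −tan(-70.6°) tan(+31.834°) = 1.7630 ≥ 1 ⇒ polar night, H₀ = 0 and Q̄ = 0.

Q̄ ≈ 0.00 W/m²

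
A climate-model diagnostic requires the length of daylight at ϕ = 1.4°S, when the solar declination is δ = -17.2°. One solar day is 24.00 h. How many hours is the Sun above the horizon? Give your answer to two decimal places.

12.06 h

cos h₀ = −tan ϕ · tan δ = −tan(-1.4°) × tan(-17.200°) = -0.0076, so h₀ = 1.5784 rad = 90.43°.
Daylight = 2h₀/(2π) × 24.00 h = (1.5784/π) × 24.00 = 12.06 h.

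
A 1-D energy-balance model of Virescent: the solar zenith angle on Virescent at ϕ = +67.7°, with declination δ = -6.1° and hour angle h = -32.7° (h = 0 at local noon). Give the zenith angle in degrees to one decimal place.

cos θ_z = sin ϕ sin δ + cos ϕ cos δ cos h = -0.098317 + 0.317508 = 0.219191.
θ_z = arccos(0.219191) = 77.3°.

θ_z = 77.3°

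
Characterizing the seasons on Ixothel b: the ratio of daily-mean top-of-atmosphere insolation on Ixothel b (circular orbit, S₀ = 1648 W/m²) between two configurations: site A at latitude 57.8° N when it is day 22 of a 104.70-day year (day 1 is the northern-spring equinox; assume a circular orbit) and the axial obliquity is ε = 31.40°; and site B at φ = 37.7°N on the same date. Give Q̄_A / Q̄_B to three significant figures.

— Configuration A (φ=+57.8°):
Solar longitude: λ_s = 360° × (22 − 1)/104.70 = 72.206°.
sin δ = sin 31.40° × sin 72.206° = 0.49609, so δ = +29.741°.
cos H₀ = −tan(+57.8°) tan(+29.741°) = -0.9073, H₀ = 2.7076 rad.
Bracket: H₀ sin φ sin δ + cos φ cos δ sin H₀ = 2.7076×0.84619×0.49609 + 0.53288×0.86827×0.42052 = 1.136614 + 0.194568 = 1.331182.
Q̄ = (S₀/π) × [bracket] = (1648/π) × 1.331182 = 698.30 W/m².
— Configuration B (φ=+37.7°):
cos H₀ = −tan(+37.7°) tan(+29.741°) = -0.4416, H₀ = 2.0282 rad.
Bracket: H₀ sin φ sin δ + cos φ cos δ sin H₀ = 2.0282×0.61153×0.49609 + 0.79122×0.86827×0.89722 = 0.615303 + 0.616383 = 1.231686.
Q̄ = (S₀/π) × [bracket] = (1648/π) × 1.231686 = 646.11 W/m².
Ratio Q̄_A / Q̄_B = 698.30 / 646.11 = 1.081.

Q̄_A / Q̄_B ≈ 1.08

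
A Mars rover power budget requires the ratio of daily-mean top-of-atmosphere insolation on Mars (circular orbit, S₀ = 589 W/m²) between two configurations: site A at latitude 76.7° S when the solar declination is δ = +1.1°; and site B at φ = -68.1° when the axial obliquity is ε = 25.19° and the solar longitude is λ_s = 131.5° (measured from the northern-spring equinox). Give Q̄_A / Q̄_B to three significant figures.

— Configuration A (φ=-76.7°):
cos H₀ = −tan(-76.7°) tan(+1.100°) = 0.0812, H₀ = 1.4895 rad.
Bracket: H₀ sin φ sin δ + cos φ cos δ sin H₀ = 1.4895×-0.97318×0.01920 + 0.23005×0.99982×0.99670 = -0.027831 + 0.229250 = 0.201419.
Q̄ = (S₀/π) × [bracket] = (589/π) × 0.201419 = 37.763 W/m².
— Configuration B (φ=-68.1°):
Solar declination: sin δ = sin ε · sin λ_s = sin 25.19° × sin 131.5° = 0.31877, so δ = +18.589°.
cos H₀ = −tan(-68.1°) tan(+18.589°) = 0.8366, H₀ = 0.5797 rad.
Bracket: H₀ sin φ sin δ + cos φ cos δ sin H₀ = 0.5797×-0.92784×0.31877 + 0.37299×0.94783×0.54779 = -0.171456 + 0.193661 = 0.022205.
Q̄ = (S₀/π) × [bracket] = (589/π) × 0.022205 = 4.1631 W/m².
Ratio Q̄_A / Q̄_B = 37.763 / 4.1631 = 9.071.

Q̄_A / Q̄_B ≈ 9.07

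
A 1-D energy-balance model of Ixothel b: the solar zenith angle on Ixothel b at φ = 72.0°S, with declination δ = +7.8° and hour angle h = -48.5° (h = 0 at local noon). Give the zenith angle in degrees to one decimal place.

cos θ_z = sin φ sin δ + cos φ cos δ cos h = -0.129073 + 0.202866 = 0.073793.
θ_z = arccos(0.073793) = 85.8°.

θ_z = 85.8°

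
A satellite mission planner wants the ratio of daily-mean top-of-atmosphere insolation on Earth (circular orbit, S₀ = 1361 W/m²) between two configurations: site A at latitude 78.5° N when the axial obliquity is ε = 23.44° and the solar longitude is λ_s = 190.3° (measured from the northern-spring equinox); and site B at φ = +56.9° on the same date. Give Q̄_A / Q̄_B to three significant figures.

Q̄_A / Q̄_B ≈ 0.224

— Configuration A (φ=+78.5°):
Solar declination: sin δ = sin ε · sin λ_s = sin 23.44° × sin 190.3° = -0.07113, so δ = -4.079°.
cos H₀ = −tan(+78.5°) tan(-4.079°) = 0.3505, H₀ = 1.2127 rad.
Bracket: H₀ sin φ sin δ + cos φ cos δ sin H₀ = 1.2127×0.97992×-0.07113 + 0.19937×0.99747×0.93657 = -0.084527 + 0.186252 = 0.101725.
Q̄ = (S₀/π) × [bracket] = (1361/π) × 0.101725 = 44.069 W/m².
— Configuration B (φ=+56.9°):
cos H₀ = −tan(+56.9°) tan(-4.079°) = 0.1094, H₀ = 1.4612 rad.
Bracket: H₀ sin φ sin δ + cos φ cos δ sin H₀ = 1.4612×0.83772×-0.07113 + 0.54610×0.99747×0.99400 = -0.087069 + 0.541450 = 0.454381.
Q̄ = (S₀/π) × [bracket] = (1361/π) × 0.454381 = 196.85 W/m².
Ratio Q̄_A / Q̄_B = 44.069 / 196.85 = 0.2239.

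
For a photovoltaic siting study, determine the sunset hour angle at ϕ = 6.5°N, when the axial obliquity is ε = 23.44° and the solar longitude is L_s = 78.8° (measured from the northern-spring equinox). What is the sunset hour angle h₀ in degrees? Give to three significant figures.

Solar declination: sin δ = sin ε · sin L_s = sin 23.44° × sin 78.8° = 0.39021, so δ = +22.968°.
cos h₀ = −tan ϕ · tan δ = −tan(+6.5°) × tan(+22.968°) = -0.0483, so h₀ = 1.6191 rad = 92.77°.

h₀ = 92.8°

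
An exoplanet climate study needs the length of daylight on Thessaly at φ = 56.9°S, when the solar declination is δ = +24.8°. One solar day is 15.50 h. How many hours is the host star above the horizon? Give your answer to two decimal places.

cos H₀ = −tan φ · tan δ = −tan(-56.9°) × tan(+24.800°) = 0.7088, so H₀ = 0.7830 rad = 44.86°.
Daylight = 2H₀/(2π) × 15.50 h = (0.7830/π) × 15.50 = 3.86 h.

3.86 h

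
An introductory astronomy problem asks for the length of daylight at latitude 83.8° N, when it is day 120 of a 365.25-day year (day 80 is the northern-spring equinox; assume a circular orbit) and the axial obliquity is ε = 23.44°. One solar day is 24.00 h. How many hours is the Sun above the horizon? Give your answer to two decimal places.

Solar longitude: λ_s = 360° × (120 − 80)/365.25 = 39.425°.
sin δ = sin 23.44° × sin 39.425° = 0.25262, so δ = +14.633°.
Sunrise equation: cos H₀ = −tan φ · tan δ = -2.4034 ≤ −1, so the Sun never sets (polar day) and H₀ = π.
Daylight = 2H₀/(2π) × 24.00 h = (3.1416/π) × 24.00 = 24.00 h.

24.00 h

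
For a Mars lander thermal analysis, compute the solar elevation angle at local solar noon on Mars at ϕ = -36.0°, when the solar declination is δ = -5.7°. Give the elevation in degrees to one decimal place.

59.7°

At local noon the hour angle is zero, so the zenith angle equals |ϕ − δ| = |-36.0° − (-5.700°)| = 30.300°.
Elevation = 90° − 30.300° = 59.7°.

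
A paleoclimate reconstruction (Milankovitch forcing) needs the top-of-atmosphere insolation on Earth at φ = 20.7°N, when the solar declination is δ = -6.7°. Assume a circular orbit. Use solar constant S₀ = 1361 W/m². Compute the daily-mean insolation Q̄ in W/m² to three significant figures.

cos H₀ = −tan(+20.7°) tan(-6.700°) = 0.0444, H₀ = 1.5264 rad.
Bracket: H₀ sin φ sin δ + cos φ cos δ sin H₀ = 1.5264×0.35347×-0.11667 + 0.93544×0.99317×0.99901 = -0.062948 + 0.928131 = 0.865183.
Q̄ = (S₀/π) × [bracket] = (1361/π) × 0.865183 = 374.8 W/m².

Q̄ ≈ 375 W/m²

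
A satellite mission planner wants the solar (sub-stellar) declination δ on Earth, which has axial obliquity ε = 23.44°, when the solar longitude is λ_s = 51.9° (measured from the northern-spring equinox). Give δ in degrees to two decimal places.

δ = +18.24°

sin δ = sin ε · sin λ_s = sin 23.44° × sin 51.9° = 0.313034.
δ = arcsin(0.313034) = +18.24°.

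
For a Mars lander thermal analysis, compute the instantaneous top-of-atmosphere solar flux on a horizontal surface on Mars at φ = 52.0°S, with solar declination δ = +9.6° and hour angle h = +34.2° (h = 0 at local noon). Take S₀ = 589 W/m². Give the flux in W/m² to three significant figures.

218 W/m²

cos θ_z = sin φ sin δ + cos φ cos δ cos h = -0.131416 + 0.502071 = 0.370655.
Flux = S₀ · cos θ_z = 589 × 0.370655 = 218.3 W/m².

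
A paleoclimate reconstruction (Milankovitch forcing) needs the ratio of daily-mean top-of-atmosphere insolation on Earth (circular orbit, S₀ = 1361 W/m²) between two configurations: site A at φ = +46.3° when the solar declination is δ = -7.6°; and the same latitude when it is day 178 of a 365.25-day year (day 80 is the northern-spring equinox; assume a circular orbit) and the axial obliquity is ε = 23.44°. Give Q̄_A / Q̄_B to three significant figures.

— Configuration A (φ=+46.3°):
cos H₀ = −tan(+46.3°) tan(-7.600°) = 0.1396, H₀ = 1.4307 rad.
Bracket: H₀ sin φ sin δ + cos φ cos δ sin H₀ = 1.4307×0.72297×-0.13226 + 0.69088×0.99122×0.99020 = -0.136804 + 0.678103 = 0.541299.
Q̄ = (S₀/π) × [bracket] = (1361/π) × 0.541299 = 234.50 W/m².
— Configuration B (φ=+46.3°):
Solar longitude: λ_s = 360° × (178 − 80)/365.25 = 96.591°.
sin δ = sin 23.44° × sin 96.591° = 0.39516, so δ = +23.276°.
cos H₀ = −tan(+46.3°) tan(+23.276°) = -0.4501, H₀ = 2.0377 rad.
Bracket: H₀ sin φ sin δ + cos φ cos δ sin H₀ = 2.0377×0.72297×0.39516 + 0.69088×0.91861×0.89295 = 0.582148 + 0.566710 = 1.148858.
Q̄ = (S₀/π) × [bracket] = (1361/π) × 1.148858 = 497.71 W/m².
Ratio Q̄_A / Q̄_B = 234.50 / 497.71 = 0.4712.

Q̄_A / Q̄_B ≈ 0.471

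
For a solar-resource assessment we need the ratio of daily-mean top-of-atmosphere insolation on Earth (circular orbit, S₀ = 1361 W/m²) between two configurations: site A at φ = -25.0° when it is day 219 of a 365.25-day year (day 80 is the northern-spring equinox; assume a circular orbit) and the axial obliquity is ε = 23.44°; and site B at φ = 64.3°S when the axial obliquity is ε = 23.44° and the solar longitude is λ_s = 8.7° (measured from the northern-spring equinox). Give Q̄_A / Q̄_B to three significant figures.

Q̄_A / Q̄_B ≈ 1.99

— Configuration A (φ=-25.0°):
Solar longitude: λ_s = 360° × (219 − 80)/365.25 = 137.002°.
sin δ = sin 23.44° × sin 137.002° = 0.27128, so δ = +15.740°.
cos H₀ = −tan(-25.0°) tan(+15.740°) = 0.1314, H₀ = 1.4390 rad.
Bracket: H₀ sin φ sin δ + cos φ cos δ sin H₀ = 1.4390×-0.42262×0.27128 + 0.90631×0.96250×0.99133 = -0.164979 + 0.864760 = 0.699781.
Q̄ = (S₀/π) × [bracket] = (1361/π) × 0.699781 = 303.16 W/m².
— Configuration B (φ=-64.3°):
Solar declination: sin δ = sin ε · sin λ_s = sin 23.44° × sin 8.7° = 0.06017, so δ = +3.450°.
cos H₀ = −tan(-64.3°) tan(+3.450°) = 0.1253, H₀ = 1.4452 rad.
Bracket: H₀ sin φ sin δ + cos φ cos δ sin H₀ = 1.4452×-0.90108×0.06017 + 0.43366×0.99819×0.99213 = -0.078356 + 0.429468 = 0.351112.
Q̄ = (S₀/π) × [bracket] = (1361/π) × 0.351112 = 152.11 W/m².
Ratio Q̄_A / Q̄_B = 303.16 / 152.11 = 1.993.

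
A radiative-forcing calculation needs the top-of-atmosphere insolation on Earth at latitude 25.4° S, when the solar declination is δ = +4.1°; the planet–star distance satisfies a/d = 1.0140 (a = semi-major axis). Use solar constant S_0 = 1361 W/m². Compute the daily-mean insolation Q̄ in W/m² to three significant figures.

Q̄ ≈ 380 W/m²

cos h₀ = −tan(-25.4°) tan(+4.100°) = 0.0340, h₀ = 1.5368 rad.
Bracket: h₀ sin ϕ sin δ + cos ϕ cos δ sin h₀ = 1.5368×-0.42894×0.07150 + 0.90334×0.99744×0.99942 = -0.047132 + 0.900505 = 0.853373.
Inverse-square distance factor (a/d)² = 1.0140² = 1.028196.
Q̄ = (S_0/π) × 1.028196 × [bracket] = (1361/π) × 1.028196 × 0.853373 = 380.1 W/m².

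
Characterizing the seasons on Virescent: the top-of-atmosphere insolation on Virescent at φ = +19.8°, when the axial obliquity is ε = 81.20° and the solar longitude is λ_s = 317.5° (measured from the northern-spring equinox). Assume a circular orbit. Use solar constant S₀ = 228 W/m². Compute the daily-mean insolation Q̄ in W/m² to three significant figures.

Solar declination: sin δ = sin ε · sin λ_s = sin 81.20° × sin 317.5° = -0.66764, so δ = -41.885°.
cos H₀ = −tan(+19.8°) tan(-41.885°) = 0.3229, H₀ = 1.2420 rad.
Bracket: H₀ sin φ sin δ + cos φ cos δ sin H₀ = 1.2420×0.33874×-0.66764 + 0.94088×0.74449×0.94645 = -0.280886 + 0.662965 = 0.382079.
Q̄ = (S₀/π) × [bracket] = (228/π) × 0.382079 = 27.73 W/m².

Q̄ ≈ 27.7 W/m²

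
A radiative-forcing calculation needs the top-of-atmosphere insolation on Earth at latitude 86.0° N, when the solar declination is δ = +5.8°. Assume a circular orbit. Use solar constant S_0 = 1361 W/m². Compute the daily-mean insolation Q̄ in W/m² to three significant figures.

Q̄ ≈ 137 W/m²

cos h₀ = −tan(+86.0°) tan(+5.800°) = -1.4526 ≤ −1 ⇒ polar day, h₀ = π.
Bracket: h₀ sin ϕ sin δ + cos ϕ cos δ sin h₀ = 3.1416×0.99756×0.10106 + 0.06976×0.99488×0.00000 = 0.316715 + 0.000000 = 0.316715.
Q̄ = (S_0/π) × [bracket] = (1361/π) × 0.316715 = 137.2 W/m².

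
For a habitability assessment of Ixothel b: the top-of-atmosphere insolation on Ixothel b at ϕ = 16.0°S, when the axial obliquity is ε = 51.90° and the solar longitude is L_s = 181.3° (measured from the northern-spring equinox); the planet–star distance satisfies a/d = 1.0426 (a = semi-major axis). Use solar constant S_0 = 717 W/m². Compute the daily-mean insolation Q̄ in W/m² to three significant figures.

Solar declination: sin δ = sin ε · sin L_s = sin 51.90° × sin 181.3° = -0.01785, so δ = -1.023°.
cos h₀ = −tan(-16.0°) tan(-1.023°) = -0.0051, h₀ = 1.5759 rad.
Bracket: h₀ sin ϕ sin δ + cos ϕ cos δ sin h₀ = 1.5759×-0.27564×-0.01785 + 0.96126×0.99984×0.99999 = 0.007754 + 0.961097 = 0.968851.
Inverse-square distance factor (a/d)² = 1.0426² = 1.087015.
Q̄ = (S_0/π) × 1.087015 × [bracket] = (717/π) × 1.087015 × 0.968851 = 240.4 W/m².

Q̄ ≈ 240 W/m²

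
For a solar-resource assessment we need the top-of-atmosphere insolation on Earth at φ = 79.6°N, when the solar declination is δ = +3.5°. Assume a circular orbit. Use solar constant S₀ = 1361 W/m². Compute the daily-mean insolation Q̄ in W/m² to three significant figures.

cos H₀ = −tan(+79.6°) tan(+3.500°) = -0.3332, H₀ = 1.9105 rad.
Bracket: H₀ sin φ sin δ + cos φ cos δ sin H₀ = 1.9105×0.98357×0.06105 + 0.18052×0.99813×0.94284 = 0.114720 + 0.169883 = 0.284603.
Q̄ = (S₀/π) × [bracket] = (1361/π) × 0.284603 = 123.3 W/m².

Q̄ ≈ 123 W/m²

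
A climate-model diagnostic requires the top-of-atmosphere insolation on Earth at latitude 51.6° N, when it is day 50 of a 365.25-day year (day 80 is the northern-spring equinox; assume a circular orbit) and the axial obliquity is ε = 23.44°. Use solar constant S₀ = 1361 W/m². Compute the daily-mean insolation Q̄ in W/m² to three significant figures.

Q̄ ≈ 168 W/m²

Solar longitude: λ_s = 360° × (50 − 80)/365.25 = -29.569°, i.e. -29.569° + 360° = 330.431°.
sin δ = sin 23.44° × sin 330.431° = -0.19630, so δ = -11.320°.
cos H₀ = −tan(+51.6°) tan(-11.320°) = 0.2526, H₀ = 1.3155 rad.
Bracket: H₀ sin φ sin δ + cos φ cos δ sin H₀ = 1.3155×0.78369×-0.19630 + 0.62115×0.98054×0.96758 = -0.202374 + 0.589317 = 0.386943.
Q̄ = (S₀/π) × [bracket] = (1361/π) × 0.386943 = 167.6 W/m².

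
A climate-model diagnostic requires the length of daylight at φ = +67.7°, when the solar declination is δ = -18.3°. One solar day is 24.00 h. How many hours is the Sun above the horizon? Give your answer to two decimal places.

cos H₀ = −tan φ · tan δ = −tan(+67.7°) × tan(-18.300°) = 0.8064, so H₀ = 0.6328 rad = 36.26°.
Daylight = 2H₀/(2π) × 24.00 h = (0.6328/π) × 24.00 = 4.83 h.

4.83 h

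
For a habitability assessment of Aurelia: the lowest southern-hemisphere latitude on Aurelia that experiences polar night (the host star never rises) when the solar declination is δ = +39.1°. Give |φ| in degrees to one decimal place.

Polar night requires cos H₀ = −tan φ tan δ ≥ 1, i.e. tan φ tan δ ≤ −1.
The boundary is |tan φ| · |tan δ| = 1, so |φ| = 90° − |δ| = 90° − 39.1° = 50.9° in the southern hemisphere.

|φ| = 50.9°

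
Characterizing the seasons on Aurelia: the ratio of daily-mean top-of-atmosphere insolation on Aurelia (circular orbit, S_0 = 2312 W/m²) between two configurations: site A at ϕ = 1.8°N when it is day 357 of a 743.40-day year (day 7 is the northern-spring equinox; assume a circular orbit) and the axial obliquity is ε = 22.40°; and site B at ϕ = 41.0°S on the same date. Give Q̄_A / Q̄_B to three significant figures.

Q̄_A / Q̄_B ≈ 1.47

— Configuration A (ϕ=+1.8°):
Solar longitude: L_s = 360° × (357 − 7)/743.40 = 169.492°.
sin δ = sin 22.40° × sin 169.492° = 0.06950, so δ = +3.985°.
cos h₀ = −tan(+1.8°) tan(+3.985°) = -0.0022, h₀ = 1.5730 rad.
Bracket: h₀ sin ϕ sin δ + cos ϕ cos δ sin h₀ = 1.5730×0.03141×0.06950 + 0.99951×0.99758×1.00000 = 0.003434 + 0.997091 = 1.000525.
Q̄ = (S_0/π) × [bracket] = (2312/π) × 1.000525 = 736.32 W/m².
— Configuration B (ϕ=-41.0°):
cos h₀ = −tan(-41.0°) tan(+3.985°) = 0.0606, h₀ = 1.5102 rad.
Bracket: h₀ sin ϕ sin δ + cos ϕ cos δ sin h₀ = 1.5102×-0.65606×0.06950 + 0.75471×0.99758×0.99816 = -0.068859 + 0.751498 = 0.682639.
Q̄ = (S_0/π) × [bracket] = (2312/π) × 0.682639 = 502.38 W/m².
Ratio Q̄_A / Q̄_B = 736.32 / 502.38 = 1.466.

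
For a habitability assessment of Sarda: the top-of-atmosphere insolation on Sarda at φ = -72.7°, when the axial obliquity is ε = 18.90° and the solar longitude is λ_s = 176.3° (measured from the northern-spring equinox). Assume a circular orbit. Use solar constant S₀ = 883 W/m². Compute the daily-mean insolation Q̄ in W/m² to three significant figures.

Solar declination: sin δ = sin ε · sin λ_s = sin 18.90° × sin 176.3° = 0.02090, so δ = +1.198°.
cos H₀ = −tan(-72.7°) tan(+1.198°) = 0.0671, H₀ = 1.5036 rad.
Bracket: H₀ sin φ sin δ + cos φ cos δ sin H₀ = 1.5036×-0.95476×0.02090 + 0.29737×0.99978×0.99774 = -0.030004 + 0.296633 = 0.266629.
Q̄ = (S₀/π) × [bracket] = (883/π) × 0.266629 = 74.94 W/m².

Q̄ ≈ 74.9 W/m²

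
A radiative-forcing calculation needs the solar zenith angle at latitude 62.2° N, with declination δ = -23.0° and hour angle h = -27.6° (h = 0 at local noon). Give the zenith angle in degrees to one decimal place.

cos θ_z = sin φ sin δ + cos φ cos δ cos h = -0.345633 + 0.380457 = 0.034824.
θ_z = arccos(0.034824) = 88.0°.

θ_z = 88.0°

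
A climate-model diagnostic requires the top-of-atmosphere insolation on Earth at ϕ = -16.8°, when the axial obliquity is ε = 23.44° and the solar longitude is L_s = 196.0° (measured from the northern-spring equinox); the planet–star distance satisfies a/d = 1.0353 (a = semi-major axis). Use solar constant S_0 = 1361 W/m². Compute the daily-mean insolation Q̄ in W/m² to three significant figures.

Solar declination: sin δ = sin ε · sin L_s = sin 23.44° × sin 196.0° = -0.10965, so δ = -6.295°.
cos h₀ = −tan(-16.8°) tan(-6.295°) = -0.0333, h₀ = 1.6041 rad.
Bracket: h₀ sin ϕ sin δ + cos ϕ cos δ sin h₀ = 1.6041×-0.28903×-0.10965 + 0.95732×0.99397×0.99945 = 0.050837 + 0.951024 = 1.001861.
Inverse-square distance factor (a/d)² = 1.0353² = 1.071846.
Q̄ = (S_0/π) × 1.071846 × [bracket] = (1361/π) × 1.071846 × 1.001861 = 465.2 W/m².

Q̄ ≈ 465 W/m²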